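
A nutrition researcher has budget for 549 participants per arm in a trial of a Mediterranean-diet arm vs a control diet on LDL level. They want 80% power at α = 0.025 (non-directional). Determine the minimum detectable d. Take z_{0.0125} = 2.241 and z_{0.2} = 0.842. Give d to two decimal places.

For two independent groups of n = 549 each: d_min = (z_{α/2} + z_β)·√(2/n).
z-sum = 2.241 + 0.842 = 3.083.
d_min = 3.083 × √(2/549) = 3.083 × 0.0604 = 0.186.

d_min ≈ 0.19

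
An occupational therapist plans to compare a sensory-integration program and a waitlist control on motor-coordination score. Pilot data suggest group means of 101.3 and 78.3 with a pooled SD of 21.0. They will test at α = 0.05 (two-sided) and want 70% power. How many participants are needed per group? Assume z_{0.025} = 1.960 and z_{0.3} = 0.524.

n = 11 per group

Cohen's d = |M₁ − M₂| / SD_pooled = |101.3 − 78.3| / 21.0 = 23.0 / 21.0 = 1.095.
For two independent groups with equal n: n = 2·((z_{α/2} + z_β) / d)².
z_{α/2} + z_β = 1.960 + 0.524 = 2.484.
n = 2 × (2.484 / 1.095)² = 2 × 2.268² = 2 × 5.15 = 10.3.
Round up to the next whole participant.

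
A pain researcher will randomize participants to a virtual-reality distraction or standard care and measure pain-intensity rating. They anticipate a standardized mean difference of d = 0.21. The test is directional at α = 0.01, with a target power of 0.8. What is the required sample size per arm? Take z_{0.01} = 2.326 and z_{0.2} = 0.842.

n = 456 per group

For two independent groups with equal n: n = 2·((z_{α} + z_β) / d)².
z_{α} + z_β = 2.326 + 0.842 = 3.168.
n = 2 × (3.168 / 0.21)² = 2 × 15.086² = 2 × 227.58 = 455.2.
Round up to the next whole participant.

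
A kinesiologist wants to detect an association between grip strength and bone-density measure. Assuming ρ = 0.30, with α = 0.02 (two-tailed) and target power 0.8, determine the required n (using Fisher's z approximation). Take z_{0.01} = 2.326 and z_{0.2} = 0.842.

Fisher's z: C = ½·ln((1+r)/(1−r)) = ½·ln(1.8571) = 0.3095.
n = ((z_{α/2} + z_β)/C)² + 3.
(2.326 + 0.842) / 0.3095 = 3.168 / 0.3095 = 10.236.
n = 10.236² + 3 = 104.77 + 3 = 107.8.
Round up.

n = 108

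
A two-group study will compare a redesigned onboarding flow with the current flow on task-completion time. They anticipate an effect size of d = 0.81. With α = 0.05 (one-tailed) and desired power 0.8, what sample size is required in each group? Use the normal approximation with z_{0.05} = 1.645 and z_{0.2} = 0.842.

n = 19 per group

For two independent groups with equal n: n = 2·((z_{α} + z_β) / d)².
z_{α} + z_β = 1.645 + 0.842 = 2.487.
n = 2 × (2.487 / 0.81)² = 2 × 3.070² = 2 × 9.43 = 18.9.
Round up to the next whole participant.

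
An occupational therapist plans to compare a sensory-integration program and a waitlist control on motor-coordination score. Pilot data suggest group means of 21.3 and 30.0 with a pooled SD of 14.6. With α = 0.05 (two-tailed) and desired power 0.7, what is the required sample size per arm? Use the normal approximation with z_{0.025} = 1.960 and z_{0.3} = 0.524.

Cohen's d = |M₁ − M₂| / SD_pooled = |21.3 − 30.0| / 14.6 = 8.7 / 14.6 = 0.596.
For two independent groups with equal n: n = 2·((z_{α/2} + z_β) / d)².
z_{α/2} + z_β = 1.960 + 0.524 = 2.484.
n = 2 × (2.484 / 0.596)² = 2 × 4.168² = 2 × 17.37 = 34.7.
Round up to the next whole participant.

n = 35 per group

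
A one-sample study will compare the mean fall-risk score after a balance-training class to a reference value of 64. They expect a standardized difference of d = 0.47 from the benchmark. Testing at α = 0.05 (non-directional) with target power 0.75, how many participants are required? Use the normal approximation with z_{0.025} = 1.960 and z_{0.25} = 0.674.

For a one-sample test: n = ((z_{α/2} + z_β) / d)².
z_{α/2} + z_β = 1.960 + 0.674 = 2.634.
n = (2.634 / 0.47)² = 5.604² = 31.41.
Round up.

n = 32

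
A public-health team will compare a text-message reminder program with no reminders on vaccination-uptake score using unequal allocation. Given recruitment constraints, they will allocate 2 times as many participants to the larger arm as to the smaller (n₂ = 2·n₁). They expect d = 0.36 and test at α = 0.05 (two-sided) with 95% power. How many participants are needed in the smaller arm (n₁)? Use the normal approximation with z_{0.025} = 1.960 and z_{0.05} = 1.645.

With allocation ratio k = n₂/n₁ = 2, Var(x̄₁−x̄₂) = σ²(1/n₁ + 1/(k·n₁)) = σ²·(k+1)/(k·n₁).
So n₁ = (1 + 1/k)·((z_{α/2} + z_β)/d)² = 1.500 × (3.605/0.36)².
n₁ = 1.500 × 100.28 = 150.4.
Round up: n₁ = 151, giving n₂ = 2 × 151 = 302.

n₁ = 151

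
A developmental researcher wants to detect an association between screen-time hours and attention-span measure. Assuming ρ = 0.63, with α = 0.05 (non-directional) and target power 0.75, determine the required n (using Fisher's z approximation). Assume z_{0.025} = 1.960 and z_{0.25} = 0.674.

Fisher's z: C = ½·ln((1+r)/(1−r)) = ½·ln(4.4054) = 0.7414.
n = ((z_{α/2} + z_β)/C)² + 3.
(1.960 + 0.674) / 0.7414 = 2.634 / 0.7414 = 3.553.
n = 3.553² + 3 = 12.62 + 3 = 15.6.
Round up.

n = 16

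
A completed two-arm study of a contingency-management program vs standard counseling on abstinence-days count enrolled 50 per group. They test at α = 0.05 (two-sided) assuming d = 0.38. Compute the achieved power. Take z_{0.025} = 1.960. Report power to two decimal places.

For two equal groups, power = Φ(d·√(n/2) − z_{α/2}).
d·√(n/2) = 0.38 × √(50/2) = 0.38 × 5.000 = 1.900.
z_β = 1.900 − 1.960 = -0.060.
Power = Φ(-0.060) = 0.476.

power ≈ 0.48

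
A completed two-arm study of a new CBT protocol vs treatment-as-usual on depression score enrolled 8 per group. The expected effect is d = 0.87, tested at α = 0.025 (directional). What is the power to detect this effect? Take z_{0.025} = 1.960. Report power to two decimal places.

For two equal groups, power = Φ(d·√(n/2) − z_{α}).
d·√(n/2) = 0.87 × √(8/2) = 0.87 × 2.000 = 1.740.
z_β = 1.740 − 1.960 = -0.220.
Power = Φ(-0.220) = 0.413.

power ≈ 0.41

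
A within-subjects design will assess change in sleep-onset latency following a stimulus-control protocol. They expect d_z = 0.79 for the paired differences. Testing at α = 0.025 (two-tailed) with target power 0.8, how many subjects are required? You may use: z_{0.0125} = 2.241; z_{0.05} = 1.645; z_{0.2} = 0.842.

n = 16 pairs

For a paired (one-sample on differences) test: n = ((z_{α/2} + z_β) / d)².
z_{α/2} + z_β = 2.241 + 0.842 = 3.083.
n = (3.083 / 0.79)² = 3.903² = 15.23.
Round up.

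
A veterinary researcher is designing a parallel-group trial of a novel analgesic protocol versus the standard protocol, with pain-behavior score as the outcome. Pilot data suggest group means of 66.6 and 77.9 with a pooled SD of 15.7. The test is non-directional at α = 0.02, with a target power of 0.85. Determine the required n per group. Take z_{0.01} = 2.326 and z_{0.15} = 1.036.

n = 44 per group

Cohen's d = |M₁ − M₂| / SD_pooled = |66.6 − 77.9| / 15.7 = 11.3 / 15.7 = 0.720.
For two independent groups with equal n: n = 2·((z_{α/2} + z_β) / d)².
z_{α/2} + z_β = 2.326 + 1.036 = 3.362.
n = 2 × (3.362 / 0.720)² = 2 × 4.669² = 2 × 21.80 = 43.6.
Round up to the next whole participant.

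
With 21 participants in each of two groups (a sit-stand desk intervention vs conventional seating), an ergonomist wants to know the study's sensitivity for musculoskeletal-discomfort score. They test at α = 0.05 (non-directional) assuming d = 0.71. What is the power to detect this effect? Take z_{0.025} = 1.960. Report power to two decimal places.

power ≈ 0.63

For two equal groups, power = Φ(d·√(n/2) − z_{α/2}).
d·√(n/2) = 0.71 × √(21/2) = 0.71 × 3.240 = 2.301.
z_β = 2.301 − 1.960 = 0.341.
Power = Φ(0.341) = 0.633.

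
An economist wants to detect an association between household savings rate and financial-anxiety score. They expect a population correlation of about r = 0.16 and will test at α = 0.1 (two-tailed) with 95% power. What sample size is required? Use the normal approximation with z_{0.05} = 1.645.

Fisher's z: C = ½·ln((1+r)/(1−r)) = ½·ln(1.3810) = 0.1614.
n = ((z_{α/2} + z_β)/C)² + 3.
(1.645 + 1.645) / 0.1614 = 3.290 / 0.1614 = 20.384.
n = 20.384² + 3 = 415.51 + 3 = 418.5.
Round up.

n = 419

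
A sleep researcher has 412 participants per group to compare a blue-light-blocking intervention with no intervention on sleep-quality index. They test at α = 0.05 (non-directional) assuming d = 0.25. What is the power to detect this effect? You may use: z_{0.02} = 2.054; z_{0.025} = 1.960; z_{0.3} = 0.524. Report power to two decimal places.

power ≈ 0.95

For two equal groups, power = Φ(d·√(n/2) − z_{α/2}).
d·√(n/2) = 0.25 × √(412/2) = 0.25 × 14.353 = 3.588.
z_β = 3.588 − 1.960 = 1.628.
Power = Φ(1.628) = 0.948.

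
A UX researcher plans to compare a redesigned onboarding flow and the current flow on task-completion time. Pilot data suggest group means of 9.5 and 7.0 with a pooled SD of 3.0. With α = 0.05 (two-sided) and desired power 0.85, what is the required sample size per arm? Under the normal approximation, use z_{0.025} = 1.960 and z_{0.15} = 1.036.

n = 26 per group

Cohen's d = |M₁ − M₂| / SD_pooled = |9.5 − 7.0| / 3.0 = 2.5 / 3.0 = 0.833.
For two independent groups with equal n: n = 2·((z_{α/2} + z_β) / d)².
z_{α/2} + z_β = 1.960 + 1.036 = 2.996.
n = 2 × (2.996 / 0.833)² = 2 × 3.597² = 2 × 12.94 = 25.9.
Round up to the next whole participant.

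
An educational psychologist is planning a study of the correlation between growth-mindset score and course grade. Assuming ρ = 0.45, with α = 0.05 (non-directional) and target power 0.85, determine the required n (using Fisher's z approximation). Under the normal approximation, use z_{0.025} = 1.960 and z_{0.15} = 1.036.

Fisher's z: C = ½·ln((1+r)/(1−r)) = ½·ln(2.6364) = 0.4847.
n = ((z_{α/2} + z_β)/C)² + 3.
(1.960 + 1.036) / 0.4847 = 2.996 / 0.4847 = 6.181.
n = 6.181² + 3 = 38.21 + 3 = 41.2.
Round up.

n = 42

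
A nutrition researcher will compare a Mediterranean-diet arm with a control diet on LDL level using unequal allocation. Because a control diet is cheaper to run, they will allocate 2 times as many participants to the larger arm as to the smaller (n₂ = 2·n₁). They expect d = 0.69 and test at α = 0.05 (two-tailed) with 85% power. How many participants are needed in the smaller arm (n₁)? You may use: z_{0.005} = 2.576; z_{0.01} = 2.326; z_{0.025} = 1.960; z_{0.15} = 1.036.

n₁ = 29

With allocation ratio k = n₂/n₁ = 2, Var(x̄₁−x̄₂) = σ²(1/n₁ + 1/(k·n₁)) = σ²·(k+1)/(k·n₁).
So n₁ = (1 + 1/k)·((z_{α/2} + z_β)/d)² = 1.500 × (2.996/0.69)².
n₁ = 1.500 × 18.85 = 28.3.
Round up: n₁ = 29, giving n₂ = 2 × 29 = 58.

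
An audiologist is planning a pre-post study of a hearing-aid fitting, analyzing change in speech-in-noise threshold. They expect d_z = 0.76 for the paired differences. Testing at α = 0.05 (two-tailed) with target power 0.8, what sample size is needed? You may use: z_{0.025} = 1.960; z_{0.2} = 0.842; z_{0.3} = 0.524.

For a paired (one-sample on differences) test: n = ((z_{α/2} + z_β) / d)².
z_{α/2} + z_β = 1.960 + 0.842 = 2.802.
n = (2.802 / 0.76)² = 3.687² = 13.59.
Round up.

n = 14 pairs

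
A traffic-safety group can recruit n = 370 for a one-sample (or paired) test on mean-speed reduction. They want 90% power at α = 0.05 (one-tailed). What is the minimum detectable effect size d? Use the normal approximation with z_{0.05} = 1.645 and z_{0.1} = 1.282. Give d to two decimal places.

d_min ≈ 0.15

For a single sample (or paired design) of n = 370: d_min = (z_{α} + z_β)/√n.
z-sum = 1.645 + 1.282 = 2.927.
d_min = 2.927 / √370 = 2.927 / 19.235 = 0.152.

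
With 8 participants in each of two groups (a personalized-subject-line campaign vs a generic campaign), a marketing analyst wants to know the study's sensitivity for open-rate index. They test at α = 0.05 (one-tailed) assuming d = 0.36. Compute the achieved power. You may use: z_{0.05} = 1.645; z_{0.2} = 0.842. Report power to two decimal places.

power ≈ 0.18

For two equal groups, power = Φ(d·√(n/2) − z_{α}).
d·√(n/2) = 0.36 × √(8/2) = 0.36 × 2.000 = 0.720.
z_β = 0.720 − 1.645 = -0.925.
Power = Φ(-0.925) = 0.177.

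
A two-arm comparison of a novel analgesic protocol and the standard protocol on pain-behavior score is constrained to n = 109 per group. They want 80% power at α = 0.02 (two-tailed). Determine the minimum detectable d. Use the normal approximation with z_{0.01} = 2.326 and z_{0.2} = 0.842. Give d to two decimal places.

For two independent groups of n = 109 each: d_min = (z_{α/2} + z_β)·√(2/n).
z-sum = 2.326 + 0.842 = 3.168.
d_min = 3.168 × √(2/109) = 3.168 × 0.1355 = 0.429.

d_min ≈ 0.43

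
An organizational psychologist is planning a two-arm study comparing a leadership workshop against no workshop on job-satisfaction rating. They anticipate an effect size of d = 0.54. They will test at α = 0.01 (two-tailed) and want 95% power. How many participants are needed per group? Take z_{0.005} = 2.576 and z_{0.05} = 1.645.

For two independent groups with equal n: n = 2·((z_{α/2} + z_β) / d)².
z_{α/2} + z_β = 2.576 + 1.645 = 4.221.
n = 2 × (4.221 / 0.54)² = 2 × 7.817² = 2 × 61.10 = 122.2.
Round up to the next whole participant.

n = 123 per group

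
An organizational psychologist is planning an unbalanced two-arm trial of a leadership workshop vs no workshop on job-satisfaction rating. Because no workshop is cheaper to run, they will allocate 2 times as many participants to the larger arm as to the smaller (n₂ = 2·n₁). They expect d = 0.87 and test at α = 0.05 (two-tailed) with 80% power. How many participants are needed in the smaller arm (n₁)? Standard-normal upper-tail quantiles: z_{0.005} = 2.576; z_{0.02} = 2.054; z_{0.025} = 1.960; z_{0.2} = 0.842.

n₁ = 16

With allocation ratio k = n₂/n₁ = 2, Var(x̄₁−x̄₂) = σ²(1/n₁ + 1/(k·n₁)) = σ²·(k+1)/(k·n₁).
So n₁ = (1 + 1/k)·((z_{α/2} + z_β)/d)² = 1.500 × (2.802/0.87)².
n₁ = 1.500 × 10.37 = 15.6.
Round up: n₁ = 16, giving n₂ = 2 × 16 = 32.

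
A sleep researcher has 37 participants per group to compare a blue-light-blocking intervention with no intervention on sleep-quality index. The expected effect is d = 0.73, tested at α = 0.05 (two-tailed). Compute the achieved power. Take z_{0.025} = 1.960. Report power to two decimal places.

power ≈ 0.88

For two equal groups, power = Φ(d·√(n/2) − z_{α/2}).
d·√(n/2) = 0.73 × √(37/2) = 0.73 × 4.301 = 3.140.
z_β = 3.140 − 1.960 = 1.180.
Power = Φ(1.180) = 0.881.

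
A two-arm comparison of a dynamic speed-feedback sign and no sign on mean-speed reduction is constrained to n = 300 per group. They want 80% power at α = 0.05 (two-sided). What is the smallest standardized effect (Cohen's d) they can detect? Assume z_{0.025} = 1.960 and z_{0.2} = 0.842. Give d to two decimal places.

d_min ≈ 0.23

For two independent groups of n = 300 each: d_min = (z_{α/2} + z_β)·√(2/n).
z-sum = 1.960 + 0.842 = 2.802.
d_min = 2.802 × √(2/300) = 2.802 × 0.0816 = 0.229.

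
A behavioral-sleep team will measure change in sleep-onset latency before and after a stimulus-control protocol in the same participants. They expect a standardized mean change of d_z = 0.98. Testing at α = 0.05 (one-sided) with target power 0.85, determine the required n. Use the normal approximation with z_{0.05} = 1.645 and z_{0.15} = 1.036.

For a paired (one-sample on differences) test: n = ((z_{α} + z_β) / d)².
z_{α} + z_β = 1.645 + 1.036 = 2.681.
n = (2.681 / 0.98)² = 2.736² = 7.48.
Round up.

n = 8 pairs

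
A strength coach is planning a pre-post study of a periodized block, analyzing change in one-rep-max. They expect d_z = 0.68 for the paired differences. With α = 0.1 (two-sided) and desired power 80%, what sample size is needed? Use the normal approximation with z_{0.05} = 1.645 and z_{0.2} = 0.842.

n = 14 pairs

For a paired (one-sample on differences) test: n = ((z_{α/2} + z_β) / d)².
z_{α/2} + z_β = 1.645 + 0.842 = 2.487.
n = (2.487 / 0.68)² = 3.657² = 13.38.
Round up.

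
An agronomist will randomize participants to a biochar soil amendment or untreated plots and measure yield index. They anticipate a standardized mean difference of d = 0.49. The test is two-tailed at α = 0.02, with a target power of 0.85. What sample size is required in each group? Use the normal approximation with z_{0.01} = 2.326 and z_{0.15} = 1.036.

n = 95 per group

For two independent groups with equal n: n = 2·((z_{α/2} + z_β) / d)².
z_{α/2} + z_β = 2.326 + 1.036 = 3.362.
n = 2 × (3.362 / 0.49)² = 2 × 6.861² = 2 × 47.08 = 94.2.
Round up to the next whole participant.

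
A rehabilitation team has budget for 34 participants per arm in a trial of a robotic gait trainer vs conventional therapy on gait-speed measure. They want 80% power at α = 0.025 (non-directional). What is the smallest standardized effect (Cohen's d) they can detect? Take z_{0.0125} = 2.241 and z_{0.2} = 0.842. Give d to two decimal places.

d_min ≈ 0.75

For two independent groups of n = 34 each: d_min = (z_{α/2} + z_β)·√(2/n).
z-sum = 2.241 + 0.842 = 3.083.
d_min = 3.083 × √(2/34) = 3.083 × 0.2425 = 0.748.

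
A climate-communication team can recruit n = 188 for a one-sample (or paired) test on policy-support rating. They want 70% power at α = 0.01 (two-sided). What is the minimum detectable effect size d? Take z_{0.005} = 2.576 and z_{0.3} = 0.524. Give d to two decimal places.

For a single sample (or paired design) of n = 188: d_min = (z_{α/2} + z_β)/√n.
z-sum = 2.576 + 0.524 = 3.100.
d_min = 3.100 / √188 = 3.100 / 13.711 = 0.226.

d_min ≈ 0.23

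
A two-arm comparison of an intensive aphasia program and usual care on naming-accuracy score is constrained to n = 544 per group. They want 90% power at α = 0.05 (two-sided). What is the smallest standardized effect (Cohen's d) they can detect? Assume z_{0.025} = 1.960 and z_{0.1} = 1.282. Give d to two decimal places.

For two independent groups of n = 544 each: d_min = (z_{α/2} + z_β)·√(2/n).
z-sum = 1.960 + 1.282 = 3.242.
d_min = 3.242 × √(2/544) = 3.242 × 0.0606 = 0.197.

d_min ≈ 0.20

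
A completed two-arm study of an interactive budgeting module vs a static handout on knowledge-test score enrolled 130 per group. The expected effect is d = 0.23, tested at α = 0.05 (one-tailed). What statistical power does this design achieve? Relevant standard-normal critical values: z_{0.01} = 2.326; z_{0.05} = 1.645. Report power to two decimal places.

For two equal groups, power = Φ(d·√(n/2) − z_{α}).
d·√(n/2) = 0.23 × √(130/2) = 0.23 × 8.062 = 1.854.
z_β = 1.854 − 1.645 = 0.209.
Power = Φ(0.209) = 0.583.

power ≈ 0.58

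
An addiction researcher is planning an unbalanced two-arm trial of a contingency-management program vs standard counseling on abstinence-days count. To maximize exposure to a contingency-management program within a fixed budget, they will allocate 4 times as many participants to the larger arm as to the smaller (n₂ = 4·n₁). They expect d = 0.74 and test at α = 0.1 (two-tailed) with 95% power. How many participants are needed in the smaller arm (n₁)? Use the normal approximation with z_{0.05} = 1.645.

With allocation ratio k = n₂/n₁ = 4, Var(x̄₁−x̄₂) = σ²(1/n₁ + 1/(k·n₁)) = σ²·(k+1)/(k·n₁).
So n₁ = (1 + 1/k)·((z_{α/2} + z_β)/d)² = 1.250 × (3.290/0.74)².
n₁ = 1.250 × 19.77 = 24.7.
Round up: n₁ = 25, giving n₂ = 4 × 25 = 100.

n₁ = 25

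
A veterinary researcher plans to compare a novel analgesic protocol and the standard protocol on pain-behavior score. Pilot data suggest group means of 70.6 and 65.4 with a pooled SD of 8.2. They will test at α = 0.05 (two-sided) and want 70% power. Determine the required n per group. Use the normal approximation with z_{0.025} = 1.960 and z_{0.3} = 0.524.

Cohen's d = |M₁ − M₂| / SD_pooled = |70.6 − 65.4| / 8.2 = 5.2 / 8.2 = 0.634.
For two independent groups with equal n: n = 2·((z_{α/2} + z_β) / d)².
z_{α/2} + z_β = 1.960 + 0.524 = 2.484.
n = 2 × (2.484 / 0.634)² = 2 × 3.918² = 2 × 15.35 = 30.7.
Round up to the next whole participant.

n = 31 per group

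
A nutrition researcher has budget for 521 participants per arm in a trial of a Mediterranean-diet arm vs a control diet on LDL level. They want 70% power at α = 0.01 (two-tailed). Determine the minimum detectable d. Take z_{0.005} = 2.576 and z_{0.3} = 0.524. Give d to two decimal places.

d_min ≈ 0.19

For two independent groups of n = 521 each: d_min = (z_{α/2} + z_β)·√(2/n).
z-sum = 2.576 + 0.524 = 3.100.
d_min = 3.100 × √(2/521) = 3.100 × 0.0620 = 0.192.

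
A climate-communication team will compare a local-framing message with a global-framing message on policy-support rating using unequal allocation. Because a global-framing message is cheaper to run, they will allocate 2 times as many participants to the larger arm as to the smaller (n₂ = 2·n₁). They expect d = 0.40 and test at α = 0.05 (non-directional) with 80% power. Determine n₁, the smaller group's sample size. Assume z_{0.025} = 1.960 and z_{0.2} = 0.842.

With allocation ratio k = n₂/n₁ = 2, Var(x̄₁−x̄₂) = σ²(1/n₁ + 1/(k·n₁)) = σ²·(k+1)/(k·n₁).
So n₁ = (1 + 1/k)·((z_{α/2} + z_β)/d)² = 1.500 × (2.802/0.40)².
n₁ = 1.500 × 49.07 = 73.6.
Round up: n₁ = 74, giving n₂ = 2 × 74 = 148.

n₁ = 74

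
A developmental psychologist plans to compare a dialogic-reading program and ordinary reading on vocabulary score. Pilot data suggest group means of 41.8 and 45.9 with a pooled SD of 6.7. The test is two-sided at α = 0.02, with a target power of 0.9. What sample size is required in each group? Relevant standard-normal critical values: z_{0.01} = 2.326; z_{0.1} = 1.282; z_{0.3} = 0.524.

n = 70 per group

Cohen's d = |M₁ − M₂| / SD_pooled = |41.8 − 45.9| / 6.7 = 4.1 / 6.7 = 0.612.
For two independent groups with equal n: n = 2·((z_{α/2} + z_β) / d)².
z_{α/2} + z_β = 2.326 + 1.282 = 3.608.
n = 2 × (3.608 / 0.612)² = 2 × 5.895² = 2 × 34.76 = 69.5.
Round up to the next whole participant.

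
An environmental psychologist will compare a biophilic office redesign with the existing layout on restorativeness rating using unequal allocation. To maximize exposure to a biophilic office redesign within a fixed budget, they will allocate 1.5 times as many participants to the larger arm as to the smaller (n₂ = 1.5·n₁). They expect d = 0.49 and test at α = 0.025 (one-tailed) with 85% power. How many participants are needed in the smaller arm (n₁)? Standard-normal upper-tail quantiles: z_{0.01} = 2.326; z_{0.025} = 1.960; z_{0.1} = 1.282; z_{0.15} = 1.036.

With allocation ratio k = n₂/n₁ = 1.5, Var(x̄₁−x̄₂) = σ²(1/n₁ + 1/(k·n₁)) = σ²·(k+1)/(k·n₁).
So n₁ = (1 + 1/k)·((z_{α} + z_β)/d)² = 1.667 × (2.996/0.49)².
n₁ = 1.667 × 37.38 = 62.3.
Round up: n₁ = 63, giving n₂ = ⌈1.5 × 63⌉ = ⌈94.5⌉ = 95.

n₁ = 63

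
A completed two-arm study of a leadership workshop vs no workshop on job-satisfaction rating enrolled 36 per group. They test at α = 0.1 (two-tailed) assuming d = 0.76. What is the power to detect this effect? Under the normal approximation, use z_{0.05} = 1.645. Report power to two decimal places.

power ≈ 0.94

For two equal groups, power = Φ(d·√(n/2) − z_{α/2}).
d·√(n/2) = 0.76 × √(36/2) = 0.76 × 4.243 = 3.224.
z_β = 3.224 − 1.645 = 1.579.
Power = Φ(1.579) = 0.943.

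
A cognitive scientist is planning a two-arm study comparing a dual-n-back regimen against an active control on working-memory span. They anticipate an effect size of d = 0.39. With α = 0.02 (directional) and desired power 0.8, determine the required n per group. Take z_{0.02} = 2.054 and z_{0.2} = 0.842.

For two independent groups with equal n: n = 2·((z_{α} + z_β) / d)².
z_{α} + z_β = 2.054 + 0.842 = 2.896.
n = 2 × (2.896 / 0.39)² = 2 × 7.426² = 2 × 55.14 = 110.3.
Round up to the next whole participant.

n = 111 per group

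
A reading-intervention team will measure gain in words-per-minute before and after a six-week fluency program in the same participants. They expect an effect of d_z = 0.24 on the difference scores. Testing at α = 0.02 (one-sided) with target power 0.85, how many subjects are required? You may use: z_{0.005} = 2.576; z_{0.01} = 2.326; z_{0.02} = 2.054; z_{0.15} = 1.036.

For a paired (one-sample on differences) test: n = ((z_{α} + z_β) / d)².
z_{α} + z_β = 2.054 + 1.036 = 3.090.
n = (3.090 / 0.24)² = 12.875² = 165.77.
Round up.

n = 166 pairs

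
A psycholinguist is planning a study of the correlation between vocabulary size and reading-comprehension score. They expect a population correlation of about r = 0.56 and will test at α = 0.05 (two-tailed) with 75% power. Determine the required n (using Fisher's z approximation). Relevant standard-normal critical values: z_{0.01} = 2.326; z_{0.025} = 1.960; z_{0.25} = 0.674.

Fisher's z: C = ½·ln((1+r)/(1−r)) = ½·ln(3.5455) = 0.6328.
n = ((z_{α/2} + z_β)/C)² + 3.
(1.960 + 0.674) / 0.6328 = 2.634 / 0.6328 = 4.162.
n = 4.162² + 3 = 17.33 + 3 = 20.3.
Round up.

n = 21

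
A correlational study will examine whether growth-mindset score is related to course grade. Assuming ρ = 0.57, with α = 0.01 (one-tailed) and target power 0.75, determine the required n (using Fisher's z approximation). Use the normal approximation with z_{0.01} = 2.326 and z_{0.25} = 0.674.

Fisher's z: C = ½·ln((1+r)/(1−r)) = ½·ln(3.6512) = 0.6475.
n = ((z_{α} + z_β)/C)² + 3.
(2.326 + 0.674) / 0.6475 = 3.000 / 0.6475 = 4.633.
n = 4.633² + 3 = 21.47 + 3 = 24.5.
Round up.

n = 25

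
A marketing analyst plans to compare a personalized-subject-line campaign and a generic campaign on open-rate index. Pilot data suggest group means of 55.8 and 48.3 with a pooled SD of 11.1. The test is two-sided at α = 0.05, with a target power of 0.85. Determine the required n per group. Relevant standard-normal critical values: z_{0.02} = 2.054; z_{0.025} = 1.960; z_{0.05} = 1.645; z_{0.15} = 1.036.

Cohen's d = |M₁ − M₂| / SD_pooled = |55.8 − 48.3| / 11.1 = 7.5 / 11.1 = 0.676.
For two independent groups with equal n: n = 2·((z_{α/2} + z_β) / d)².
z_{α/2} + z_β = 1.960 + 1.036 = 2.996.
n = 2 × (2.996 / 0.676)² = 2 × 4.432² = 2 × 19.64 = 39.3.
Round up to the next whole participant.

n = 40 per group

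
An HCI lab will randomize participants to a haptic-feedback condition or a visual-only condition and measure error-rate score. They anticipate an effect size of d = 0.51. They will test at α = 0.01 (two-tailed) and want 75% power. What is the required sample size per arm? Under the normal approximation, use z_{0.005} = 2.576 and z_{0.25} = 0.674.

n = 82 per group

For two independent groups with equal n: n = 2·((z_{α/2} + z_β) / d)².
z_{α/2} + z_β = 2.576 + 0.674 = 3.250.
n = 2 × (3.250 / 0.51)² = 2 × 6.373² = 2 × 40.61 = 81.2.
Round up to the next whole participant.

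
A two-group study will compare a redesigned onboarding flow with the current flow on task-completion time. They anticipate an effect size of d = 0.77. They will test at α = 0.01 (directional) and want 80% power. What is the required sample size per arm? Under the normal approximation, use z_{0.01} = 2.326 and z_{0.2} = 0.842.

n = 34 per group

For two independent groups with equal n: n = 2·((z_{α} + z_β) / d)².
z_{α} + z_β = 2.326 + 0.842 = 3.168.
n = 2 × (3.168 / 0.77)² = 2 × 4.114² = 2 × 16.93 = 33.9.
Round up to the next whole participant.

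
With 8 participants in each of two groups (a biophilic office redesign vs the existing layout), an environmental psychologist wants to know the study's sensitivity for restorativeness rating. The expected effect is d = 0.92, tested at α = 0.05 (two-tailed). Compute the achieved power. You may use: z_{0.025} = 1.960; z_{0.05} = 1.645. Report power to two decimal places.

power ≈ 0.45

For two equal groups, power = Φ(d·√(n/2) − z_{α/2}).
d·√(n/2) = 0.92 × √(8/2) = 0.92 × 2.000 = 1.840.
z_β = 1.840 − 1.960 = -0.120.
Power = Φ(-0.120) = 0.452.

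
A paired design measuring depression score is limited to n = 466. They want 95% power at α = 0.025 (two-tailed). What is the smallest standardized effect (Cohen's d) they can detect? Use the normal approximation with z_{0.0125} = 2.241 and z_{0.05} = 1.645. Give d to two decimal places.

For a single sample (or paired design) of n = 466: d_min = (z_{α/2} + z_β)/√n.
z-sum = 2.241 + 1.645 = 3.886.
d_min = 3.886 / √466 = 3.886 / 21.587 = 0.180.

d_min ≈ 0.18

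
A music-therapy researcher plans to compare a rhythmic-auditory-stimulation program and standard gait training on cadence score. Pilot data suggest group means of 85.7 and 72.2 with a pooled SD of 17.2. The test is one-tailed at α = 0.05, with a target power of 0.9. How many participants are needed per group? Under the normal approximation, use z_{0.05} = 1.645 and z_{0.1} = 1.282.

n = 28 per group

Cohen's d = |M₁ − M₂| / SD_pooled = |85.7 − 72.2| / 17.2 = 13.5 / 17.2 = 0.785.
For two independent groups with equal n: n = 2·((z_{α} + z_β) / d)².
z_{α} + z_β = 1.645 + 1.282 = 2.927.
n = 2 × (2.927 / 0.785)² = 2 × 3.729² = 2 × 13.90 = 27.8.
Round up to the next whole participant.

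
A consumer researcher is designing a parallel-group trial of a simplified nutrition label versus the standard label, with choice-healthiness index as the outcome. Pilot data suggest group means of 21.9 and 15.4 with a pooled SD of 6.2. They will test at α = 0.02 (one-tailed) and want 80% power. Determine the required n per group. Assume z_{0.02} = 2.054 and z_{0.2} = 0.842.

Cohen's d = |M₁ − M₂| / SD_pooled = |21.9 − 15.4| / 6.2 = 6.5 / 6.2 = 1.048.
For two independent groups with equal n: n = 2·((z_{α} + z_β) / d)².
z_{α} + z_β = 2.054 + 0.842 = 2.896.
n = 2 × (2.896 / 1.048)² = 2 × 2.763² = 2 × 7.64 = 15.3.
Round up to the next whole participant.

n = 16 per group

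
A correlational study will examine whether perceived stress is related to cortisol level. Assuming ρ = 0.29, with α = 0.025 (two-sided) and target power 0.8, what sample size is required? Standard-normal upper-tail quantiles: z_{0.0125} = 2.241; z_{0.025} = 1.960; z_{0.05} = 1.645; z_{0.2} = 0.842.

n = 110

Fisher's z: C = ½·ln((1+r)/(1−r)) = ½·ln(1.8169) = 0.2986.
n = ((z_{α/2} + z_β)/C)² + 3.
(2.241 + 0.842) / 0.2986 = 3.083 / 0.2986 = 10.325.
n = 10.325² + 3 = 106.60 + 3 = 109.6.
Round up.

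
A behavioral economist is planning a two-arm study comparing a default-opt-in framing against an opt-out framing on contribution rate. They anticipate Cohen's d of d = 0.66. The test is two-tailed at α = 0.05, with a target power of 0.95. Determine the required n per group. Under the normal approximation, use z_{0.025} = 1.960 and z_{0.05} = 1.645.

For two independent groups with equal n: n = 2·((z_{α/2} + z_β) / d)².
z_{α/2} + z_β = 1.960 + 1.645 = 3.605.
n = 2 × (3.605 / 0.66)² = 2 × 5.462² = 2 × 29.83 = 59.7.
Round up to the next whole participant.

n = 60 per group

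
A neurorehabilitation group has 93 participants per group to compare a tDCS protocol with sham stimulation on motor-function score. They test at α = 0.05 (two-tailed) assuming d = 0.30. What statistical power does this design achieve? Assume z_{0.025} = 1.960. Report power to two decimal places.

power ≈ 0.53

For two equal groups, power = Φ(d·√(n/2) − z_{α/2}).
d·√(n/2) = 0.30 × √(93/2) = 0.30 × 6.819 = 2.046.
z_β = 2.046 − 1.960 = 0.086.
Power = Φ(0.086) = 0.534.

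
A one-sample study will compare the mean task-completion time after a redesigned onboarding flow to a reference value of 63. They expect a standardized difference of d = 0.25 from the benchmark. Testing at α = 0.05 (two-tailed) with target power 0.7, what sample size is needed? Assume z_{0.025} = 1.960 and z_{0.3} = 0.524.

For a one-sample test: n = ((z_{α/2} + z_β) / d)².
z_{α/2} + z_β = 1.960 + 0.524 = 2.484.
n = (2.484 / 0.25)² = 9.936² = 98.72.
Round up.

n = 99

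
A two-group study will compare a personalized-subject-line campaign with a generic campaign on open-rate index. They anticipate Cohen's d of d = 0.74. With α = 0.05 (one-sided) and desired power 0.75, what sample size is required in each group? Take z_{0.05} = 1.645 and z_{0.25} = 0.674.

For two independent groups with equal n: n = 2·((z_{α} + z_β) / d)².
z_{α} + z_β = 1.645 + 0.674 = 2.319.
n = 2 × (2.319 / 0.74)² = 2 × 3.134² = 2 × 9.82 = 19.6.
Round up to the next whole participant.

n = 20 per group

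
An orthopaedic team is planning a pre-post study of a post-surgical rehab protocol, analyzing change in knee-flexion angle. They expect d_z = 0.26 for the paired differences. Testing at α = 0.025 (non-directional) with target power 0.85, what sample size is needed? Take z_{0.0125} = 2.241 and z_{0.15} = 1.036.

n = 159 pairs

For a paired (one-sample on differences) test: n = ((z_{α/2} + z_β) / d)².
z_{α/2} + z_β = 2.241 + 1.036 = 3.277.
n = (3.277 / 0.26)² = 12.604² = 158.86.
Round up.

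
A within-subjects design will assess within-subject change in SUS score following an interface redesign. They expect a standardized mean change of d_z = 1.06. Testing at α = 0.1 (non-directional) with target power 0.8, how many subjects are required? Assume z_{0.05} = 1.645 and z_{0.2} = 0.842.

n = 6 pairs

For a paired (one-sample on differences) test: n = ((z_{α/2} + z_β) / d)².
z_{α/2} + z_β = 1.645 + 0.842 = 2.487.
n = (2.487 / 1.06)² = 2.346² = 5.50.
Round up.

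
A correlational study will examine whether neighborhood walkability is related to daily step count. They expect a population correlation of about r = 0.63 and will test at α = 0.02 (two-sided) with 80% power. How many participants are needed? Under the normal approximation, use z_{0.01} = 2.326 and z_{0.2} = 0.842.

n = 22

Fisher's z: C = ½·ln((1+r)/(1−r)) = ½·ln(4.4054) = 0.7414.
n = ((z_{α/2} + z_β)/C)² + 3.
(2.326 + 0.842) / 0.7414 = 3.168 / 0.7414 = 4.273.
n = 4.273² + 3 = 18.26 + 3 = 21.3.
Round up.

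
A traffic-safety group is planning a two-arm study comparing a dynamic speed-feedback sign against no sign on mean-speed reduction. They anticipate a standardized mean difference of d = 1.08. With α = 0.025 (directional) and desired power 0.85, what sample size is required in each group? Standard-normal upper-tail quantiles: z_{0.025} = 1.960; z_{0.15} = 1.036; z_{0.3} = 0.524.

n = 16 per group

For two independent groups with equal n: n = 2·((z_{α} + z_β) / d)².
z_{α} + z_β = 1.960 + 1.036 = 2.996.
n = 2 × (2.996 / 1.08)² = 2 × 2.774² = 2 × 7.70 = 15.4.
Round up to the next whole participant.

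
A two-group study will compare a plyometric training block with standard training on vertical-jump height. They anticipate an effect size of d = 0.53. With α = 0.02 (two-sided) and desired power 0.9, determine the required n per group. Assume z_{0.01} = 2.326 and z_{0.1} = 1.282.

For two independent groups with equal n: n = 2·((z_{α/2} + z_β) / d)².
z_{α/2} + z_β = 2.326 + 1.282 = 3.608.
n = 2 × (3.608 / 0.53)² = 2 × 6.808² = 2 × 46.34 = 92.7.
Round up to the next whole participant.

n = 93 per group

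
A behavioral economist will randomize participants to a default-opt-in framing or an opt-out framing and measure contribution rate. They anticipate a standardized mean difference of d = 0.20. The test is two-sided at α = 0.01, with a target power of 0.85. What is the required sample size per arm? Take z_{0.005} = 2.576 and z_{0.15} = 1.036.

For two independent groups with equal n: n = 2·((z_{α/2} + z_β) / d)².
z_{α/2} + z_β = 2.576 + 1.036 = 3.612.
n = 2 × (3.612 / 0.20)² = 2 × 18.060² = 2 × 326.16 = 652.3.
Round up to the next whole participant.

n = 653 per group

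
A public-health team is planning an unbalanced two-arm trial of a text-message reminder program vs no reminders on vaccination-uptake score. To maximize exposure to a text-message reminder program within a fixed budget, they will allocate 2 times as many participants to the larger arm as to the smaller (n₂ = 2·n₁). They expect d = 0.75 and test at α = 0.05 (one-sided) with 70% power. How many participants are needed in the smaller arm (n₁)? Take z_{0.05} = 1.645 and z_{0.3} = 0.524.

n₁ = 13

With allocation ratio k = n₂/n₁ = 2, Var(x̄₁−x̄₂) = σ²(1/n₁ + 1/(k·n₁)) = σ²·(k+1)/(k·n₁).
So n₁ = (1 + 1/k)·((z_{α} + z_β)/d)² = 1.500 × (2.169/0.75)².
n₁ = 1.500 × 8.36 = 12.5.
Round up: n₁ = 13, giving n₂ = 2 × 13 = 26.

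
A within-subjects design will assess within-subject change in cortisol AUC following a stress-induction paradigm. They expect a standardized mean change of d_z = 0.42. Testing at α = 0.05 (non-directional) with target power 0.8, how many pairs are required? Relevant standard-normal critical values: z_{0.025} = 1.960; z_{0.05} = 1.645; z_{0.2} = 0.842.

For a paired (one-sample on differences) test: n = ((z_{α/2} + z_β) / d)².
z_{α/2} + z_β = 1.960 + 0.842 = 2.802.
n = (2.802 / 0.42)² = 6.671² = 44.51.
Round up.

n = 45 pairs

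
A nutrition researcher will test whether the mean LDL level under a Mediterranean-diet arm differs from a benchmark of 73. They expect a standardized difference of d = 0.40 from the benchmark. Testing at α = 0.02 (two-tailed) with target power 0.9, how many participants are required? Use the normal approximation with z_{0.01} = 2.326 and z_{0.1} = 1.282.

n = 82

For a one-sample test: n = ((z_{α/2} + z_β) / d)².
z_{α/2} + z_β = 2.326 + 1.282 = 3.608.
n = (3.608 / 0.40)² = 9.020² = 81.36.
Round up.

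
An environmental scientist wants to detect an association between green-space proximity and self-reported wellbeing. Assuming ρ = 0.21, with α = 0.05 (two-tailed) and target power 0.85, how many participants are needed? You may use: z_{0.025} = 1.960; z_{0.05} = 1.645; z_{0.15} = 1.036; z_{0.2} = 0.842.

Fisher's z: C = ½·ln((1+r)/(1−r)) = ½·ln(1.5316) = 0.2132.
n = ((z_{α/2} + z_β)/C)² + 3.
(1.960 + 1.036) / 0.2132 = 2.996 / 0.2132 = 14.053.
n = 14.053² + 3 = 197.47 + 3 = 200.5.
Round up.

n = 201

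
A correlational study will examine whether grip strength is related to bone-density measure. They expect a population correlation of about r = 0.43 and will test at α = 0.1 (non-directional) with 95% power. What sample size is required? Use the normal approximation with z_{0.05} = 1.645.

n = 55

Fisher's z: C = ½·ln((1+r)/(1−r)) = ½·ln(2.5088) = 0.4599.
n = ((z_{α/2} + z_β)/C)² + 3.
(1.645 + 1.645) / 0.4599 = 3.290 / 0.4599 = 7.154.
n = 7.154² + 3 = 51.18 + 3 = 54.2.
Round up.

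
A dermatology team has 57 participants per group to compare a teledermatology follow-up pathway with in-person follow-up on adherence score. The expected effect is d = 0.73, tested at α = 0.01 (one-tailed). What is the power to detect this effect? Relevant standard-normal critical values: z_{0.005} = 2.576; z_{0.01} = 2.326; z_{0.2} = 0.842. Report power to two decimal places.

For two equal groups, power = Φ(d·√(n/2) − z_{α}).
d·√(n/2) = 0.73 × √(57/2) = 0.73 × 5.339 = 3.897.
z_β = 3.897 − 2.326 = 1.571.
Power = Φ(1.571) = 0.942.

power ≈ 0.94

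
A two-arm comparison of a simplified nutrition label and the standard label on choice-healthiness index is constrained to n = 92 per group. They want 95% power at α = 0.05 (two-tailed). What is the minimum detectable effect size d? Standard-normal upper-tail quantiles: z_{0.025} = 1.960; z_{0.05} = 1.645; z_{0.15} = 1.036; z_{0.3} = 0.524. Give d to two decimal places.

d_min ≈ 0.53

For two independent groups of n = 92 each: d_min = (z_{α/2} + z_β)·√(2/n).
z-sum = 1.960 + 1.645 = 3.605.
d_min = 3.605 × √(2/92) = 3.605 × 0.1474 = 0.532.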